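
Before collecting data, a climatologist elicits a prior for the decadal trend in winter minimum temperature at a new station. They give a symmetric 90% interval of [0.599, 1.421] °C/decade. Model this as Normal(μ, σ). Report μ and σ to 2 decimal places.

μ = 1.01, σ = 0.25

A symmetric 90% interval runs μ ± z·σ with z = 1.645.
Half-width = 0.411, so σ = 0.411/1.645 = 0.25.
μ is the interval midpoint, 1.01.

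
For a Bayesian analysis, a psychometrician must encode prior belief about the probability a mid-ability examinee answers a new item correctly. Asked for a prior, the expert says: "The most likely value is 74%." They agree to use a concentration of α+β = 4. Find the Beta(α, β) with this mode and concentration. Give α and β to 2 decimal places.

For α,β > 1 the Beta mode is (α−1)/(α+β−2). With α+β = 4, the mode is (α−1)/2.
Set (α−1)/2 = 0.74 → α = 1 + 0.74·2 = 2.48.
β = 4 − α = 1.52.

α = 2.48, β = 1.52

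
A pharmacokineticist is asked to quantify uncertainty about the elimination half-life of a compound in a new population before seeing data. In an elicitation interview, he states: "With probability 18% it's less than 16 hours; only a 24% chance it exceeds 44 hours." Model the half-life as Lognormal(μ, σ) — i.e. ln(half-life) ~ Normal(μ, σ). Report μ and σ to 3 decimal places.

μ ≈ 3.344, σ ≈ 0.624

If T ~ Lognormal(μ,σ) then ln T ~ Normal(μ,σ), so the p-quantile of ln T is μ + z_p·σ.
ln(16) = 2.773 and ln(44) = 3.784; z_{0.18} = -0.9154, z_{0.76} = 0.7063.
σ = (3.784 − 2.773)/(0.7063 − (-0.9154)) = 0.624.
μ = 2.773 − (-0.9154)·0.624 = 3.344.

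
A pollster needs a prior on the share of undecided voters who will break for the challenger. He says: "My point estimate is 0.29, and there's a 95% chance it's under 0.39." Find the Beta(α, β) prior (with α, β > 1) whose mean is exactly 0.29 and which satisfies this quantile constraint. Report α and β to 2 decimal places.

α ≈ 17.24, β ≈ 42.20

With mean 0.29 fixed, write α = 0.29s, β = 0.71s where s = α+β.
Need P(θ < 0.39) = 0.95 under Beta(0.29s, 0.71s). Normal approximation: (q−m)/√(m(1−m)/s) ≈ z_{0.95} = 1.64, so s ≈ 0.29·0.71·(1.64)²/(0.39−0.29)² = 55.7.
At s = 55.7: P(θ<0.39) ≈ 0.945. Adjusting to match 0.95 gives s ≈ 59.44.
So α = 0.29·59.44 ≈ 17.24, β = 0.71·59.44 ≈ 42.20.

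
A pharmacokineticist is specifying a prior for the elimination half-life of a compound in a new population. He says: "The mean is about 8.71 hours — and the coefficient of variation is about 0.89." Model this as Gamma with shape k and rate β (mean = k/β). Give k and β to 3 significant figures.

k ≈ 1.26, β ≈ 0.145

For Gamma(k, rate β): mean = k/β, variance = k/β², so CV = 1/√k.
CV = 0.89, hence k = 1/CV² = 1.26.
Then β = k/mean = 1.26/8.71 = 0.145.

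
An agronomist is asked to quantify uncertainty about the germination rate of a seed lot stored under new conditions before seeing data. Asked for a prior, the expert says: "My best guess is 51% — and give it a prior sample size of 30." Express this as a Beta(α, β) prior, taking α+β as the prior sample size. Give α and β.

Under the effective-sample-size interpretation, Beta(α, β) has prior mean α/(α+β) and prior sample size α+β.
So α+β = 30 and α/(α+β) = 0.51, giving α = 0.51·30 = 15.3 and β = 30 − 15.3 = 14.7.

α = 15.3, β = 14.7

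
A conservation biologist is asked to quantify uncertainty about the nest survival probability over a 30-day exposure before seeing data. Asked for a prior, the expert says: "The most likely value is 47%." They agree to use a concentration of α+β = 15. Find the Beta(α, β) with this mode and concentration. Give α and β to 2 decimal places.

For α,β > 1 the Beta mode is (α−1)/(α+β−2). With α+β = 15, the mode is (α−1)/13.
Set (α−1)/13 = 0.47 → α = 1 + 0.47·13 = 7.11.
β = 15 − α = 7.89.

α = 7.11, β = 7.89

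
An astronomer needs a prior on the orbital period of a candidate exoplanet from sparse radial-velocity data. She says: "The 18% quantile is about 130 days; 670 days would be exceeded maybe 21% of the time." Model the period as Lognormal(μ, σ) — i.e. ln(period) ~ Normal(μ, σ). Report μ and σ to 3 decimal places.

μ ≈ 5.739, σ ≈ 0.952

If T ~ Lognormal(μ,σ) then ln T ~ Normal(μ,σ), so the p-quantile of ln T is μ + z_p·σ.
ln(130) = 4.868 and ln(670) = 6.507; z_{0.18} = -0.9154, z_{0.79} = 0.8064.
σ = (6.507 − 4.868)/(0.8064 − (-0.9154)) = 0.952.
μ = 4.868 − (-0.9154)·0.952 = 5.739.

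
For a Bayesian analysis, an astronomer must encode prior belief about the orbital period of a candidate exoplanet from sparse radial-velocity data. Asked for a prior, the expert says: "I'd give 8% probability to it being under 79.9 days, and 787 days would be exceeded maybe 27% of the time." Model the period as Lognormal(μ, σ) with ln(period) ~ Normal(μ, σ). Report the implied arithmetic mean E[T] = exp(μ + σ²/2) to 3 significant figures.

E[T] ≈ 747 days

If T ~ Lognormal(μ,σ) then ln T ~ Normal(μ,σ), so the p-quantile of ln T is μ + z_p·σ.
ln(79.9) = 4.381 and ln(787) = 6.668; z_{0.08} = -1.405, z_{0.73} = 0.6128.
σ = (6.668 − 4.381)/(0.6128 − (-1.405)) = 1.134.
μ = 4.381 − (-1.405)·1.134 = 5.974.
E[T] = exp(μ + σ²/2) = exp(5.974 + 0.6425) = 747 days.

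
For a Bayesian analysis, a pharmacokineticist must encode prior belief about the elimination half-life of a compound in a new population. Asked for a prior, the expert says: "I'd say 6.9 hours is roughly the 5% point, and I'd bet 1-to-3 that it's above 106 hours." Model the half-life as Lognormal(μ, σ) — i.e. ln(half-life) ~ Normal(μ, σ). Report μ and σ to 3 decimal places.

μ ≈ 3.869, σ ≈ 1.178

If T ~ Lognormal(μ,σ) then ln T ~ Normal(μ,σ), so the p-quantile of ln T is μ + z_p·σ.
ln(6.9) = 1.932 and ln(106) = 4.663; z_{0.05} = -1.645, z_{0.75} = 0.6745.
σ = (4.663 − 1.932)/(0.6745 − (-1.645)) = 1.178.
μ = 1.932 − (-1.645)·1.178 = 3.869.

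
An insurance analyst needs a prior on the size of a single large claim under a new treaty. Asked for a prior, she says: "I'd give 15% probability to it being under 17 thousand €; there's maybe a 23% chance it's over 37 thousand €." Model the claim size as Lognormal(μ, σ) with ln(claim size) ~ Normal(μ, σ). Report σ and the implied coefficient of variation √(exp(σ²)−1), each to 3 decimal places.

σ ≈ 0.438, CV ≈ 0.460

If T ~ Lognormal(μ,σ) then ln T ~ Normal(μ,σ), so the p-quantile of ln T is μ + z_p·σ.
ln(17) = 2.833 and ln(37) = 3.611; z_{0.15} = -1.036, z_{0.77} = 0.7388.
σ = (3.611 − 2.833)/(0.7388 − (-1.036)) = 0.438.
μ = 2.833 − (-1.036)·0.438 = 3.287.
CV = √(exp(σ²)−1) = √(exp(0.1919)−1) = 0.460.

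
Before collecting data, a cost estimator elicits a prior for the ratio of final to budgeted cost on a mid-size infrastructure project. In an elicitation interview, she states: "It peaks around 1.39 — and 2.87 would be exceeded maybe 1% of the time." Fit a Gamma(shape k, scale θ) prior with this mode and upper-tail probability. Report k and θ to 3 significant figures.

k ≈ 10.3, θ ≈ 0.15

Gamma(k,θ) with k>1 has mode (k−1)θ, so θ = 1.39/(k−1).
Need P(X < 2.87) = 0.99 with θ tied to k this way. Start at k = 2, θ = 1.39: P(X<2.87) ≈ 0.611.
Too low — raise k to concentrate. Iterating converges to k ≈ 10.3.
Then θ = 1.39/(10.3−1) ≈ 0.15.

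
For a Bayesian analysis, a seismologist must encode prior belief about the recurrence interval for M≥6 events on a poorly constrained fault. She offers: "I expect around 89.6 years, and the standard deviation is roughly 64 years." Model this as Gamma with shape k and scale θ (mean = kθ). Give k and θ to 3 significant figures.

For Gamma(k, scale θ): mean = kθ, variance = kθ², so CV = 1/√k.
CV = SD/mean = 64/89.6 = 0.7143, hence k = 1/CV² = 1.96.
Then θ = mean/k = 89.6/1.96 = 45.7.

k ≈ 1.96, θ ≈ 45.7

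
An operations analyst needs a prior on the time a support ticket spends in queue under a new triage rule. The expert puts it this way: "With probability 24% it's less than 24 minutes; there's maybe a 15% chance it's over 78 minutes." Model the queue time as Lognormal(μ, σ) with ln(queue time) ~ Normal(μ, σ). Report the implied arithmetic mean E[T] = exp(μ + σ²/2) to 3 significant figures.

E[T] ≈ 48.6 minutes

If T ~ Lognormal(μ,σ) then ln T ~ Normal(μ,σ), so the p-quantile of ln T is μ + z_p·σ.
ln(24) = 3.178 and ln(78) = 4.357; z_{0.24} = -0.7063, z_{0.85} = 1.036.
σ = (4.357 − 3.178)/(1.036 − (-0.7063)) = 0.676.
μ = 3.178 − (-0.7063)·0.676 = 3.656.
E[T] = exp(μ + σ²/2) = exp(3.656 + 0.2287) = 48.6 minutes.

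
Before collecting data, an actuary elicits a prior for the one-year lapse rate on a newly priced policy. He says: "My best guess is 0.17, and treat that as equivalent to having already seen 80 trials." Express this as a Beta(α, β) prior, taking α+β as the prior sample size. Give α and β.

Under the effective-sample-size interpretation, Beta(α, β) has prior mean α/(α+β) and prior sample size α+β.
So α+β = 80 and α/(α+β) = 0.17, giving α = 0.17·80 = 13.6 and β = 80 − 13.6 = 66.4.

α = 13.6, β = 66.4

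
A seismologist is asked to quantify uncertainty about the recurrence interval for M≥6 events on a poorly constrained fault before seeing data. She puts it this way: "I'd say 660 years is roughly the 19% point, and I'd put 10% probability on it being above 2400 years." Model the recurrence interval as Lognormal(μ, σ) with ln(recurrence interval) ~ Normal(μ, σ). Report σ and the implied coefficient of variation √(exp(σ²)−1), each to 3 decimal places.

If T ~ Lognormal(μ,σ) then ln T ~ Normal(μ,σ), so the p-quantile of ln T is μ + z_p·σ.
ln(660) = 6.492 and ln(2400) = 7.783; z_{0.19} = -0.8779, z_{0.9} = 1.282.
σ = (7.783 − 6.492)/(1.282 − (-0.8779)) = 0.598.
μ = 6.492 − (-0.8779)·0.598 = 7.017.
CV = √(exp(σ²)−1) = √(exp(0.3574)−1) = 0.655.

σ ≈ 0.598, CV ≈ 0.655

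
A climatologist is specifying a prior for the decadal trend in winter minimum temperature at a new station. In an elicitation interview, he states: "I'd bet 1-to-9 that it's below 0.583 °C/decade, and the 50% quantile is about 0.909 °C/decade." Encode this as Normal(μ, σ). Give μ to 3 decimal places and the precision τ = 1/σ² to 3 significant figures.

The p-quantile of Normal(μ,σ) is μ + z_p·σ, with z_{0.1} = -1.282 and z_{0.5} = 0.
Eliminate σ: μ = (z₂·x₁ − z₁·x₂)/(z₂ − z₁) = (0·0.583 − (-1.282)·0.909)/1.282 = 0.909.
Then σ = (x₂ − x₁)/(z₂ − z₁) = (0.909 − 0.583)/1.282 = 0.254.
Precision τ = 1/σ² = 1/0.2544² = 15.5.

μ = 0.909, τ = 15.5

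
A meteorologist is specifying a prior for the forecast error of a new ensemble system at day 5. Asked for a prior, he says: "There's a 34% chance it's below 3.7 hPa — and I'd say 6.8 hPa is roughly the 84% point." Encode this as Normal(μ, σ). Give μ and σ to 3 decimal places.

For Normal(μ,σ), the p-quantile is μ + z_p·σ. Here z_{0.34} = -0.4125, z_{0.84} = 0.9945.
So 3.7 = μ − 0.4125σ and 6.8 = μ + 0.9945σ.
Subtracting: σ = (6.8 − 3.7)/(0.9945 − (-0.4125)) = 2.203.
Then μ = 3.7 − (-0.4125)·2.203 = 4.609.

μ = 4.609, σ = 2.203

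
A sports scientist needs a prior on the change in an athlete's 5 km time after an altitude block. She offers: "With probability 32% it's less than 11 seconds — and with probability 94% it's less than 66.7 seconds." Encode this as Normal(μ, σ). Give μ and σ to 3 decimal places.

μ = 23.881, σ = 27.541

For Normal(μ,σ), the p-quantile is μ + z_p·σ. Here z_{0.32} = -0.4677, z_{0.94} = 1.555.
So 11 = μ − 0.4677σ and 66.7 = μ + 1.555σ.
Subtracting: σ = (66.7 − 11)/(1.555 − (-0.4677)) = 27.541.
Then μ = 11 − (-0.4677)·27.541 = 23.881.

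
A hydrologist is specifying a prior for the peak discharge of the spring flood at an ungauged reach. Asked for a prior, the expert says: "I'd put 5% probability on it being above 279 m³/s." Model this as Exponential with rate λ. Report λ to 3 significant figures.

P(T > 279.0) = e^(−λ·279.0) = 0.05, so λ = −ln(0.05)/279.0 = 0.0107.

λ ≈ 0.0107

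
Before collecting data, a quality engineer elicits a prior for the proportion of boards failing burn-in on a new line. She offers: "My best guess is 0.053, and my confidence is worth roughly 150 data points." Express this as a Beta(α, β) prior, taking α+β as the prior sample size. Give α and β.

Under the effective-sample-size interpretation, Beta(α, β) has prior mean α/(α+β) and prior sample size α+β.
So α+β = 150 and α/(α+β) = 0.053, giving α = 0.053·150 = 7.95 and β = 150 − 7.95 = 142.05.

α = 7.95, β = 142.05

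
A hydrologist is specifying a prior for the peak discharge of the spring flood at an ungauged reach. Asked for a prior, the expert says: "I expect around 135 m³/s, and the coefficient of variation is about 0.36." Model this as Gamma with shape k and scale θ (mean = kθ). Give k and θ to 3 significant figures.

k ≈ 7.72, θ ≈ 17.5

For Gamma(k, scale θ): mean = kθ, variance = kθ², so CV = 1/√k.
CV = 0.36, hence k = 1/CV² = 7.72.
Then θ = mean/k = 135/7.72 = 17.5.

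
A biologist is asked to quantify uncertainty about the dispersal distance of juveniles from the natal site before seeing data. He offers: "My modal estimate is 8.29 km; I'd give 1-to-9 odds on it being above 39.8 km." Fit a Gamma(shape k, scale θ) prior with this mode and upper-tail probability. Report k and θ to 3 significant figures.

k ≈ 1.72, θ ≈ 11.5

Gamma(k,θ) with k>1 has mode (k−1)θ, so θ = 8.29/(k−1).
Need P(X < 39.8) = 0.9 with θ tied to k this way. Start at k = 2, θ = 8.29: P(X<39.8) ≈ 0.952.
Too high — lower k to spread out. Iterating converges to k ≈ 1.72.
Then θ = 8.29/(1.72−1) ≈ 11.5.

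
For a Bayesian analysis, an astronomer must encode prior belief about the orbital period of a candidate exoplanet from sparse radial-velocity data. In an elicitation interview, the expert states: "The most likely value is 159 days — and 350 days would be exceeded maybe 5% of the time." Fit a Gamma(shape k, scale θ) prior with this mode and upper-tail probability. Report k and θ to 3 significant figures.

k ≈ 5.42, θ ≈ 36

Gamma(k,θ) with k>1 has mode (k−1)θ, so θ = 159/(k−1).
Need P(X < 350) = 0.95 with θ tied to k this way. Start at k = 2, θ = 159: P(X<350) ≈ 0.646.
Too low — raise k to concentrate. Iterating converges to k ≈ 5.42.
Then θ = 159/(5.42−1) ≈ 36.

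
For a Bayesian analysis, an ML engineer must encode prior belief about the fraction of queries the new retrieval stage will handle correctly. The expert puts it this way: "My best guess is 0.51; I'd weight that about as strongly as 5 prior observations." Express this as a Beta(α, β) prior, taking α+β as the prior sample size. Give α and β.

Under the effective-sample-size interpretation, Beta(α, β) has prior mean α/(α+β) and prior sample size α+β.
So α+β = 5 and α/(α+β) = 0.51, giving α = 0.51·5 = 2.55 and β = 5 − 2.55 = 2.45.

α = 2.55, β = 2.45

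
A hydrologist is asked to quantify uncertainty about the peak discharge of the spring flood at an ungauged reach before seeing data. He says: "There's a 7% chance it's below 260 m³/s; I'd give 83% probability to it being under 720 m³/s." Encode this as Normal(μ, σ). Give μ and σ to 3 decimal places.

The p-quantile of Normal(μ,σ) is μ + z_p·σ, with z_{0.07} = -1.476 and z_{0.83} = 0.9542.
Eliminate σ: μ = (z₂·x₁ − z₁·x₂)/(z₂ − z₁) = (0.9542·260 − (-1.476)·720)/2.43 = 539.373.
Then σ = (x₂ − x₁)/(z₂ − z₁) = (720 − 260)/2.43 = 189.304.

μ = 539.373, σ = 189.304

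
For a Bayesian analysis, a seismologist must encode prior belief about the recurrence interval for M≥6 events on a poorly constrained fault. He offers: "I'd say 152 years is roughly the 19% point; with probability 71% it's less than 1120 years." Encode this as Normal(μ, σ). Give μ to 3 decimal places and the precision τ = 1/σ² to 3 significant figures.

μ = 745.736, τ = 2.19e-06

For Normal(μ,σ), the p-quantile is μ + z_p·σ. Here z_{0.19} = -0.8779, z_{0.71} = 0.5534.
So 152 = μ − 0.8779σ and 1120 = μ + 0.5534σ.
Subtracting: σ = (1120 − 152)/(0.5534 − (-0.8779)) = 676.317.
Then μ = 152 − (-0.8779)·676.317 = 745.736.
Precision τ = 1/σ² = 1/676.3² = 2.19e-06.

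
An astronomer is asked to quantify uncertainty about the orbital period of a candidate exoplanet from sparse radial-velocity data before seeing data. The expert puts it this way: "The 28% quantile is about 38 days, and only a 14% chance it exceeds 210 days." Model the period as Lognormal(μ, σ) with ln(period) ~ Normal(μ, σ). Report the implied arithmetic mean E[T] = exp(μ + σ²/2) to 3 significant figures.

E[T] ≈ 117 days

If T ~ Lognormal(μ,σ) then ln T ~ Normal(μ,σ), so the p-quantile of ln T is μ + z_p·σ.
ln(38) = 3.638 and ln(210) = 5.347; z_{0.28} = -0.5828, z_{0.86} = 1.08.
σ = (5.347 − 3.638)/(1.08 − (-0.5828)) = 1.028.
μ = 3.638 − (-0.5828)·1.028 = 4.237.
E[T] = exp(μ + σ²/2) = exp(4.237 + 0.5283) = 117 days.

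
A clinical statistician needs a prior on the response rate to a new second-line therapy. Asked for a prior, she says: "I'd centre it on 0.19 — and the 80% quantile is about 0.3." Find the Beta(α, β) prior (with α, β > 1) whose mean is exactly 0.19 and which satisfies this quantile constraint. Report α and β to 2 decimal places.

With mean 0.19 fixed, write α = 0.19s, β = 0.81s where s = α+β.
Need P(θ < 0.3) = 0.8 under Beta(0.19s, 0.81s). Normal approximation: (q−m)/√(m(1−m)/s) ≈ z_{0.8} = 0.842, so s ≈ 0.19·0.81·(0.842)²/(0.3−0.19)² = 9.0.
At s = 9.0: P(θ<0.3) ≈ 0.817. Adjusting to match 0.8 gives s ≈ 7.13.
So α = 0.19·7.13 ≈ 1.35, β = 0.81·7.13 ≈ 5.77.

α ≈ 1.35, β ≈ 5.77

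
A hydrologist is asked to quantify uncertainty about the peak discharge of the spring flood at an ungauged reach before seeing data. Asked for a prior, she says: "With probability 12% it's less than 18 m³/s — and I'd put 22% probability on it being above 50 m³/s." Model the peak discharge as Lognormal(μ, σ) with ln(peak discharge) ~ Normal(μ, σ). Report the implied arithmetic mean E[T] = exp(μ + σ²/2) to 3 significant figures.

If T ~ Lognormal(μ,σ) then ln T ~ Normal(μ,σ), so the p-quantile of ln T is μ + z_p·σ.
ln(18) = 2.89 and ln(50) = 3.912; z_{0.12} = -1.175, z_{0.78} = 0.7722.
σ = (3.912 − 2.89)/(0.7722 − (-1.175)) = 0.525.
μ = 2.89 − (-1.175)·0.525 = 3.507.
E[T] = exp(μ + σ²/2) = exp(3.507 + 0.1376) = 38.3 m³/s.

E[T] ≈ 38.3 m³/s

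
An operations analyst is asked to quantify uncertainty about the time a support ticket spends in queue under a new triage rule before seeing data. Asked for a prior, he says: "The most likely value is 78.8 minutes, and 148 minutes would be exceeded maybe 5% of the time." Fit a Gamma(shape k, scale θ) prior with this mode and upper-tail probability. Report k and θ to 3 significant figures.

Gamma(k,θ) with k>1 has mode (k−1)θ, so θ = 78.8/(k−1).
Need P(X < 148) = 0.95 with θ tied to k this way. Start at k = 2, θ = 78.8: P(X<148) ≈ 0.560.
Too low — raise k to concentrate. Iterating converges to k ≈ 8.
Then θ = 78.8/(8−1) ≈ 11.3.

k ≈ 8, θ ≈ 11.3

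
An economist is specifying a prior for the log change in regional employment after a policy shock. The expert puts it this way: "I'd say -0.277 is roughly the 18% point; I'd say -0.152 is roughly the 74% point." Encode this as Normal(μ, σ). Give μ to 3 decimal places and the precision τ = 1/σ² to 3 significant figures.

For Normal(μ,σ), the p-quantile is μ + z_p·σ. Here z_{0.18} = -0.9154, z_{0.74} = 0.6433.
So -0.277 = μ − 0.9154σ and -0.152 = μ + 0.6433σ.
Subtracting: σ = (-0.152 − -0.277)/(0.6433 − (-0.9154)) = 0.080.
Then μ = -0.277 − (-0.9154)·0.080 = -0.204.
Precision τ = 1/σ² = 1/0.08019² = 155.

μ = -0.204, τ = 155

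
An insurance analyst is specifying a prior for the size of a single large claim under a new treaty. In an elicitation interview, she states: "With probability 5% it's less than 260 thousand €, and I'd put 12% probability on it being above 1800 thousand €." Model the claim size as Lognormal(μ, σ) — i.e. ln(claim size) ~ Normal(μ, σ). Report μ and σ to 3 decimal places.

If T ~ Lognormal(μ,σ) then ln T ~ Normal(μ,σ), so the p-quantile of ln T is μ + z_p·σ.
ln(260) = 5.561 and ln(1800) = 7.496; z_{0.05} = -1.645, z_{0.88} = 1.175.
σ = (7.496 − 5.561)/(1.175 − (-1.645)) = 0.686.
μ = 5.561 − (-1.645)·0.686 = 6.689.

μ ≈ 6.689, σ ≈ 0.686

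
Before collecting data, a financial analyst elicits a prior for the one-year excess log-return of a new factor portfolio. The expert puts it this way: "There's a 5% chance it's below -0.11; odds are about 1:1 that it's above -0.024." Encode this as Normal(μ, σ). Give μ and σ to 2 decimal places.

The p-quantile of Normal(μ,σ) is μ + z_p·σ, with z_{0.05} = -1.645 and z_{0.5} = 0.
Eliminate σ: μ = (z₂·x₁ − z₁·x₂)/(z₂ − z₁) = (0·-0.11 − (-1.645)·-0.024)/1.645 = -0.02.
Then σ = (x₂ − x₁)/(z₂ − z₁) = (-0.024 − -0.11)/1.645 = 0.05.

μ = -0.02, σ = 0.05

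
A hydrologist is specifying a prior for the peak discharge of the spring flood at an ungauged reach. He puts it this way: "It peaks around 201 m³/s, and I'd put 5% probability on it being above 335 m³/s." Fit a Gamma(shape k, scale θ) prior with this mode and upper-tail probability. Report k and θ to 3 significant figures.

Gamma(k,θ) with k>1 has mode (k−1)θ, so θ = 201/(k−1).
Need P(X < 335) = 0.95 with θ tied to k this way. Start at k = 2, θ = 201: P(X<335) ≈ 0.496.
Too low — raise k to concentrate. Iterating converges to k ≈ 11.7.
Then θ = 201/(11.7−1) ≈ 18.8.

k ≈ 11.7, θ ≈ 18.8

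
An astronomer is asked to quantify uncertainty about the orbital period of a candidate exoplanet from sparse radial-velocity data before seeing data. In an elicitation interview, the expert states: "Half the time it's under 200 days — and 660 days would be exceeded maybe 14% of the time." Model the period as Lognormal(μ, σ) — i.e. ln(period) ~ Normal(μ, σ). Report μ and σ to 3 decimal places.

μ ≈ 5.298, σ ≈ 1.105

If T ~ Lognormal(μ,σ) then ln T ~ Normal(μ,σ), so the p-quantile of ln T is μ + z_p·σ.
ln(200) = 5.298 and ln(660) = 6.492; z_{0.5} = 0, z_{0.86} = 1.08.
σ = (6.492 − 5.298)/(1.08 − (0)) = 1.105.
μ = 5.298 − (0)·1.105 = 5.298.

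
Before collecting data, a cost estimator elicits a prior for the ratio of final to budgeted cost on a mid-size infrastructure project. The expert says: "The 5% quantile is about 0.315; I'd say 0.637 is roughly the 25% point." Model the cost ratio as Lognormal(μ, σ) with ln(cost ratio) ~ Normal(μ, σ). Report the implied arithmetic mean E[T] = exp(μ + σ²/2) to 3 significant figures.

E[T] ≈ 1.35

If T ~ Lognormal(μ,σ) then ln T ~ Normal(μ,σ), so the p-quantile of ln T is μ + z_p·σ.
ln(0.315) = -1.155 and ln(0.637) = -0.451; z_{0.05} = -1.645, z_{0.25} = -0.6745.
σ = (-0.451 − -1.155)/(-0.6745 − (-1.645)) = 0.726.
μ = -1.155 − (-1.645)·0.726 = 0.038.
E[T] = exp(μ + σ²/2) = exp(0.038 + 0.2633) = 1.35.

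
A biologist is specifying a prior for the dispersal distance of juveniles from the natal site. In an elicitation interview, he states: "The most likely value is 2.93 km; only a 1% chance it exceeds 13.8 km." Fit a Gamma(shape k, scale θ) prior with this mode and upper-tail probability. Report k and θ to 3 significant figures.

Gamma(k,θ) with k>1 has mode (k−1)θ, so θ = 2.93/(k−1).
Need P(X < 13.8) = 0.99 with θ tied to k this way. Start at k = 2, θ = 2.93: P(X<13.8) ≈ 0.949.
Too low — raise k to concentrate. Iterating converges to k ≈ 2.66.
Then θ = 2.93/(2.66−1) ≈ 1.76.

k ≈ 2.66, θ ≈ 1.76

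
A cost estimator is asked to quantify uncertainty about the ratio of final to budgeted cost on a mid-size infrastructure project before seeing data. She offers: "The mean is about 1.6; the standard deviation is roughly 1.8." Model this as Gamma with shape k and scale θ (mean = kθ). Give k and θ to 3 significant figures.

For Gamma(k, scale θ): mean = kθ, variance = kθ², so CV = 1/√k.
CV = SD/mean = 1.8/1.6 = 1.125, hence k = 1/CV² = 0.79.
Then θ = mean/k = 1.6/0.79 = 2.02.

k ≈ 0.79, θ ≈ 2.02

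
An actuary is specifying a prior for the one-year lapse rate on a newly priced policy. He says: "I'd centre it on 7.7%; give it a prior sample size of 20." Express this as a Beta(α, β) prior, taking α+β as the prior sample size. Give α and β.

α = 1.54, β = 18.46

Under the effective-sample-size interpretation, Beta(α, β) has prior mean α/(α+β) and prior sample size α+β.
So α+β = 20 and α/(α+β) = 0.077, giving α = 0.077·20 = 1.54 and β = 20 − 1.54 = 18.46.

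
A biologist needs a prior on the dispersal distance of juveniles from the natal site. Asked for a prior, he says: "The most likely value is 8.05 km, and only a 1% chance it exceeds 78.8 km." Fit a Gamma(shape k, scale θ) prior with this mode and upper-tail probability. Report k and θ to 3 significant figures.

Gamma(k,θ) with k>1 has mode (k−1)θ, so θ = 8.05/(k−1).
Need P(X < 78.8) = 0.99 with θ tied to k this way. Start at k = 2, θ = 8.05: P(X<78.8) ≈ 0.999.
Too high — lower k to spread out. Iterating converges to k ≈ 1.6.
Then θ = 8.05/(1.6−1) ≈ 13.4.

k ≈ 1.6, θ ≈ 13.4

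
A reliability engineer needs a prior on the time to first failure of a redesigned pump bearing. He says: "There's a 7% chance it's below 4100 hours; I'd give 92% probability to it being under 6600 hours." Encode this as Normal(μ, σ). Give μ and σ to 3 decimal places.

μ = 5380.685, σ = 867.796

For Normal(μ,σ), the p-quantile is μ + z_p·σ. Here z_{0.07} = -1.476, z_{0.92} = 1.405.
So 4100 = μ − 1.476σ and 6600 = μ + 1.405σ.
Subtracting: σ = (6600 − 4100)/(1.405 − (-1.476)) = 867.796.
Then μ = 4100 − (-1.476)·867.796 = 5380.685.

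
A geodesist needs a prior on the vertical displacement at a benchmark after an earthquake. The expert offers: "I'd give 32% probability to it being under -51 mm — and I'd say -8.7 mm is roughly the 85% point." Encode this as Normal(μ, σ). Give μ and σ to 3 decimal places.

μ = -37.847, σ = 28.123

For Normal(μ,σ), the p-quantile is μ + z_p·σ. Here z_{0.32} = -0.4677, z_{0.85} = 1.036.
So -51 = μ − 0.4677σ and -8.7 = μ + 1.036σ.
Subtracting: σ = (-8.7 − -51)/(1.036 − (-0.4677)) = 28.123.
Then μ = -51 − (-0.4677)·28.123 = -37.847.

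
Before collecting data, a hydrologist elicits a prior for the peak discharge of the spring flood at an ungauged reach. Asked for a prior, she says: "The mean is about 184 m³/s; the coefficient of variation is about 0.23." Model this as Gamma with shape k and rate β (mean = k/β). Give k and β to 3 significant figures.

k ≈ 18.9, β ≈ 0.103

For Gamma(k, rate β): mean = k/β, variance = k/β², so CV = 1/√k.
CV = 0.23, hence k = 1/CV² = 18.9.
Then β = k/mean = 18.9/184 = 0.103.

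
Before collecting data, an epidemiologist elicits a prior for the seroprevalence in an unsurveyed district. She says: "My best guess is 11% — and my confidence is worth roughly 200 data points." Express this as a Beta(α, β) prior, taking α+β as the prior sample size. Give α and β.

Under the effective-sample-size interpretation, Beta(α, β) has prior mean α/(α+β) and prior sample size α+β.
So α+β = 200 and α/(α+β) = 0.11, giving α = 0.11·200 = 22 and β = 200 − 22 = 178.

α = 22, β = 178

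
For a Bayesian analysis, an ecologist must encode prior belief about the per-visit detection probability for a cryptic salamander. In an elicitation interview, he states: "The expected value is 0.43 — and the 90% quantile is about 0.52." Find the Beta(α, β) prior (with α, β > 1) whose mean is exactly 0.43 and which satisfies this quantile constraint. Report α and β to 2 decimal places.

With mean 0.43 fixed, write α = 0.43s, β = 0.57s where s = α+β.
Need P(θ < 0.52) = 0.9 under Beta(0.43s, 0.57s). Normal approximation: (q−m)/√(m(1−m)/s) ≈ z_{0.9} = 1.28, so s ≈ 0.43·0.57·(1.28)²/(0.52−0.43)² = 49.7.
At s = 49.7: P(θ<0.52) ≈ 0.899. Adjusting to match 0.9 gives s ≈ 50.03.
So α = 0.43·50.03 ≈ 21.51, β = 0.57·50.03 ≈ 28.52.

α ≈ 21.51, β ≈ 28.52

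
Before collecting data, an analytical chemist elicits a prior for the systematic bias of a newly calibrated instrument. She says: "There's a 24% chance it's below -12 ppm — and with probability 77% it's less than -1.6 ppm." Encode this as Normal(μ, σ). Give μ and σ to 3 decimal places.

For Normal(μ,σ), the p-quantile is μ + z_p·σ. Here z_{0.24} = -0.7063, z_{0.77} = 0.7388.
So -12 = μ − 0.7063σ and -1.6 = μ + 0.7388σ.
Subtracting: σ = (-1.6 − -12)/(0.7388 − (-0.7063)) = 7.196.
Then μ = -12 − (-0.7063)·7.196 = -6.917.

μ = -6.917, σ = 7.196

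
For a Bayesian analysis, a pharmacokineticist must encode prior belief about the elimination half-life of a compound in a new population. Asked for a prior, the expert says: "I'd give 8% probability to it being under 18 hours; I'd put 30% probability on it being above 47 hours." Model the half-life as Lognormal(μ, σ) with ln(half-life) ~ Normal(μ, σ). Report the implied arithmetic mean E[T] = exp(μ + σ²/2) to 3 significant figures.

If T ~ Lognormal(μ,σ) then ln T ~ Normal(μ,σ), so the p-quantile of ln T is μ + z_p·σ.
ln(18) = 2.89 and ln(47) = 3.85; z_{0.08} = -1.405, z_{0.7} = 0.5244.
σ = (3.85 − 2.89)/(0.5244 − (-1.405)) = 0.497.
μ = 2.89 − (-1.405)·0.497 = 3.589.
E[T] = exp(μ + σ²/2) = exp(3.589 + 0.1237) = 41 hours.

E[T] ≈ 41 hours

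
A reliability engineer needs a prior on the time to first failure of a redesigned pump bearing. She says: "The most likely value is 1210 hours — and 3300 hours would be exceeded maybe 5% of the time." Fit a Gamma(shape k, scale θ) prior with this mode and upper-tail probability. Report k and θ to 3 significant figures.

k ≈ 3.67, θ ≈ 453

Gamma(k,θ) with k>1 has mode (k−1)θ, so θ = 1210/(k−1).
Need P(X < 3300) = 0.95 with θ tied to k this way. Start at k = 2, θ = 1210: P(X<3300) ≈ 0.756.
Too low — raise k to concentrate. Iterating converges to k ≈ 3.67.
Then θ = 1210/(3.67−1) ≈ 453.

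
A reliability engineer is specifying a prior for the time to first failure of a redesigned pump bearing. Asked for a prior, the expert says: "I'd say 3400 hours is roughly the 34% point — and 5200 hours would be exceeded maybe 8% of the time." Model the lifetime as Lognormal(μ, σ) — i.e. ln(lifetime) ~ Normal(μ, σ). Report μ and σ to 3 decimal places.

If T ~ Lognormal(μ,σ) then ln T ~ Normal(μ,σ), so the p-quantile of ln T is μ + z_p·σ.
ln(3400) = 8.132 and ln(5200) = 8.556; z_{0.34} = -0.4125, z_{0.92} = 1.405.
σ = (8.556 − 8.132)/(1.405 − (-0.4125)) = 0.234.
μ = 8.132 − (-0.4125)·0.234 = 8.228.

μ ≈ 8.228, σ ≈ 0.234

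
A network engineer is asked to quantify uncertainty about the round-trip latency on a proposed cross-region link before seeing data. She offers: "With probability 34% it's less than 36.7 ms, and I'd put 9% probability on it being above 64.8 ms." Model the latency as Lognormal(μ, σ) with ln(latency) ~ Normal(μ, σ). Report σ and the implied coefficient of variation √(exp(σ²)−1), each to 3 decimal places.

If T ~ Lognormal(μ,σ) then ln T ~ Normal(μ,σ), so the p-quantile of ln T is μ + z_p·σ.
ln(36.7) = 3.603 and ln(64.8) = 4.171; z_{0.34} = -0.4125, z_{0.91} = 1.341.
σ = (4.171 − 3.603)/(1.341 − (-0.4125)) = 0.324.
μ = 3.603 − (-0.4125)·0.324 = 3.737.
CV = √(exp(σ²)−1) = √(exp(0.1052)−1) = 0.333.

σ ≈ 0.324, CV ≈ 0.333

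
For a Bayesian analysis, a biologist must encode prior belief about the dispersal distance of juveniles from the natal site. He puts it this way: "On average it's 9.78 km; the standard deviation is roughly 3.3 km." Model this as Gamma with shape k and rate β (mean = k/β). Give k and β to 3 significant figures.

For Gamma(k, rate β): mean = k/β, variance = k/β², so CV = 1/√k.
CV = SD/mean = 3.3/9.78 = 0.3374, hence k = 1/CV² = 8.78.
Then β = k/mean = 8.78/9.78 = 0.898.

k ≈ 8.78, β ≈ 0.898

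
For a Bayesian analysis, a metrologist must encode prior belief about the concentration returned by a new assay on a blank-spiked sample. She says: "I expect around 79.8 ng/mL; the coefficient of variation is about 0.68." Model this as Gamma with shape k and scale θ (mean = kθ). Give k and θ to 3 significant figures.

For Gamma(k, scale θ): mean = kθ, variance = kθ², so CV = 1/√k.
CV = 0.68, hence k = 1/CV² = 2.16.
Then θ = mean/k = 79.8/2.16 = 36.9.

k ≈ 2.16, θ ≈ 36.9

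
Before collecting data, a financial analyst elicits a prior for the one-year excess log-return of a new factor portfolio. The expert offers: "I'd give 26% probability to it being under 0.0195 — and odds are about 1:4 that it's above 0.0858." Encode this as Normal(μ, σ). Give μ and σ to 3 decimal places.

The p-quantile of Normal(μ,σ) is μ + z_p·σ, with z_{0.26} = -0.6433 and z_{0.8} = 0.8416.
Eliminate σ: μ = (z₂·x₁ − z₁·x₂)/(z₂ − z₁) = (0.8416·0.0195 − (-0.6433)·0.0858)/1.485 = 0.048.
Then σ = (x₂ − x₁)/(z₂ − z₁) = (0.0858 − 0.0195)/1.485 = 0.045.

μ = 0.048, σ = 0.045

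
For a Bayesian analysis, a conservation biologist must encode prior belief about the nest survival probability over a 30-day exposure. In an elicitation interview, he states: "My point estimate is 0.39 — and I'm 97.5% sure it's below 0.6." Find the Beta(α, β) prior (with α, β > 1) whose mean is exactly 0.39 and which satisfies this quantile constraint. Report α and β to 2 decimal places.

With mean 0.39 fixed, write α = 0.39s, β = 0.61s where s = α+β.
Need P(θ < 0.6) = 0.975 under Beta(0.39s, 0.61s). Normal approximation: (q−m)/√(m(1−m)/s) ≈ z_{0.975} = 1.96, so s ≈ 0.39·0.61·(1.96)²/(0.6−0.39)² = 20.7.
At s = 20.7: P(θ<0.6) ≈ 0.973. Adjusting to match 0.975 gives s ≈ 21.27.
So α = 0.39·21.27 ≈ 8.30, β = 0.61·21.27 ≈ 12.98.

α ≈ 8.30, β ≈ 12.98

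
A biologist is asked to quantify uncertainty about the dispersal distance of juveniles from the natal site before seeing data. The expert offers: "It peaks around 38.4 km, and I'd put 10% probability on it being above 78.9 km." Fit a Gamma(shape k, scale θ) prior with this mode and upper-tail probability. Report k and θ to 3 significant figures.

Gamma(k,θ) with k>1 has mode (k−1)θ, so θ = 38.4/(k−1).
Need P(X < 78.9) = 0.9 with θ tied to k this way. Start at k = 2, θ = 38.4: P(X<78.9) ≈ 0.609.
Too low — raise k to concentrate. Iterating converges to k ≈ 4.7.
Then θ = 38.4/(4.7−1) ≈ 10.4.

k ≈ 4.7, θ ≈ 10.4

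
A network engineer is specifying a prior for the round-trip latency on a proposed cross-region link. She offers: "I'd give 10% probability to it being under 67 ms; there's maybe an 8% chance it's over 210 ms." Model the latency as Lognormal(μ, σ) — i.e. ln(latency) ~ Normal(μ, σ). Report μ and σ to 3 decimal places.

μ ≈ 4.750, σ ≈ 0.425

If T ~ Lognormal(μ,σ) then ln T ~ Normal(μ,σ), so the p-quantile of ln T is μ + z_p·σ.
ln(67) = 4.205 and ln(210) = 5.347; z_{0.1} = -1.282, z_{0.92} = 1.405.
σ = (5.347 − 4.205)/(1.405 − (-1.282)) = 0.425.
μ = 4.205 − (-1.282)·0.425 = 4.750.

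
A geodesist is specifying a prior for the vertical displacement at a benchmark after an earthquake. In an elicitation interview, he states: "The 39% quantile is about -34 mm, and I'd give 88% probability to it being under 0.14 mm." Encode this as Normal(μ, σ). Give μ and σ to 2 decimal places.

μ = -27.44, σ = 23.48

The p-quantile of Normal(μ,σ) is μ + z_p·σ, with z_{0.39} = -0.2793 and z_{0.88} = 1.175.
Eliminate σ: μ = (z₂·x₁ − z₁·x₂)/(z₂ − z₁) = (1.175·-34 − (-0.2793)·0.14)/1.454 = -27.44.
Then σ = (x₂ − x₁)/(z₂ − z₁) = (0.14 − -34)/1.454 = 23.48.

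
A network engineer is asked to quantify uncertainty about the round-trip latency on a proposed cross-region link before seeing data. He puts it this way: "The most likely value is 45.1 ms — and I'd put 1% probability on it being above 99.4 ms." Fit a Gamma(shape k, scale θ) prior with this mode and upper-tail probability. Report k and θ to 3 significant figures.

k ≈ 8.72, θ ≈ 5.84

Gamma(k,θ) with k>1 has mode (k−1)θ, so θ = 45.1/(k−1).
Need P(X < 99.4) = 0.99 with θ tied to k this way. Start at k = 2, θ = 45.1: P(X<99.4) ≈ 0.646.
Too low — raise k to concentrate. Iterating converges to k ≈ 8.72.
Then θ = 45.1/(8.72−1) ≈ 5.84.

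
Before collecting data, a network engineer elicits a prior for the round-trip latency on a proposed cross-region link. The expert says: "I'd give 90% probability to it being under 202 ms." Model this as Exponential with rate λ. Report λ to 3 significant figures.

P(T < 202.0) = 1 − e^(−λ·202.0) = 0.9, so λ = −ln(1−0.9)/202.0 = −ln(0.1)/202.0 = 0.0114.

λ ≈ 0.0114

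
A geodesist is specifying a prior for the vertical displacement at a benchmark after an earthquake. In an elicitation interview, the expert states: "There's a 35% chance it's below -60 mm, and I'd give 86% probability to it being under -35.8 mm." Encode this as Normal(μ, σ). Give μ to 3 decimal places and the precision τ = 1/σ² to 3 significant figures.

μ = -53.638, τ = 0.00367

For Normal(μ,σ), the p-quantile is μ + z_p·σ. Here z_{0.35} = -0.3853, z_{0.86} = 1.08.
So -60 = μ − 0.3853σ and -35.8 = μ + 1.08σ.
Subtracting: σ = (-35.8 − -60)/(1.08 − (-0.3853)) = 16.512.
Then μ = -60 − (-0.3853)·16.512 = -53.638.
Precision τ = 1/σ² = 1/16.51² = 0.00367.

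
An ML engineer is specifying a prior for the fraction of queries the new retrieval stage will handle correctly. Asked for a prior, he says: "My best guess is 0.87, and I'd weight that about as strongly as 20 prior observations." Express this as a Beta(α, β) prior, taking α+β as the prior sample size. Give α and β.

Under the effective-sample-size interpretation, Beta(α, β) has prior mean α/(α+β) and prior sample size α+β.
So α+β = 20 and α/(α+β) = 0.87, giving α = 0.87·20 = 17.4 and β = 20 − 17.4 = 2.6.

α = 17.4, β = 2.6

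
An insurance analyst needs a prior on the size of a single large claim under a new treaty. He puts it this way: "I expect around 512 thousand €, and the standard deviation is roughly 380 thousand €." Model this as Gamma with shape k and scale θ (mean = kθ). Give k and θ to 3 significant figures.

k ≈ 1.82, θ ≈ 282

For Gamma(k, scale θ): mean = kθ, variance = kθ², so CV = 1/√k.
CV = SD/mean = 380/512 = 0.7422, hence k = 1/CV² = 1.82.
Then θ = mean/k = 512/1.82 = 282.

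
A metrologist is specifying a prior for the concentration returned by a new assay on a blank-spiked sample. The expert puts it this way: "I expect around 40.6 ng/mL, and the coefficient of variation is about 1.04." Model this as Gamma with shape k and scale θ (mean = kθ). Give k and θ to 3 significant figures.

For Gamma(k, scale θ): mean = kθ, variance = kθ², so CV = 1/√k.
CV = 1.04, hence k = 1/CV² = 0.925.
Then θ = mean/k = 40.6/0.925 = 43.9.

k ≈ 0.925, θ ≈ 43.9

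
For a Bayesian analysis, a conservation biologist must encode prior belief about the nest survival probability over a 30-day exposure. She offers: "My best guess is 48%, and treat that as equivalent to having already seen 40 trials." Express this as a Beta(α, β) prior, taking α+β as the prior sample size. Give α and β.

Under the effective-sample-size interpretation, Beta(α, β) has prior mean α/(α+β) and prior sample size α+β.
So α+β = 40 and α/(α+β) = 0.48, giving α = 0.48·40 = 19.2 and β = 40 − 19.2 = 20.8.

α = 19.2, β = 20.8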